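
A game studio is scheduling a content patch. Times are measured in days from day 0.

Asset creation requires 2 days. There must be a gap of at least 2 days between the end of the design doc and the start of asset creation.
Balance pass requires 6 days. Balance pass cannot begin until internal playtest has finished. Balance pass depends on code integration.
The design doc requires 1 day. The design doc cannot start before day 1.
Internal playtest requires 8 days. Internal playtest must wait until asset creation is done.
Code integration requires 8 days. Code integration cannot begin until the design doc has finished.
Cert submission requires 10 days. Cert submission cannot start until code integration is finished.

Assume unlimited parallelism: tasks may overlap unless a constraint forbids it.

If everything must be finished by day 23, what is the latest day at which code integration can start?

Balance pass must finish by day 23; it takes 6 days, so it must start by 23 − 6 = day 17.
Cert submission has no dependents, so it just needs to finish by day 23. Starting by 23 − 10 = day 13 achieves that.
Code integration feeds balance pass (must start by day 17); cert submission (must start by day 13). Taking the minimum, code integration must finish by day 13 and start by 13 − 8 = day 5.

5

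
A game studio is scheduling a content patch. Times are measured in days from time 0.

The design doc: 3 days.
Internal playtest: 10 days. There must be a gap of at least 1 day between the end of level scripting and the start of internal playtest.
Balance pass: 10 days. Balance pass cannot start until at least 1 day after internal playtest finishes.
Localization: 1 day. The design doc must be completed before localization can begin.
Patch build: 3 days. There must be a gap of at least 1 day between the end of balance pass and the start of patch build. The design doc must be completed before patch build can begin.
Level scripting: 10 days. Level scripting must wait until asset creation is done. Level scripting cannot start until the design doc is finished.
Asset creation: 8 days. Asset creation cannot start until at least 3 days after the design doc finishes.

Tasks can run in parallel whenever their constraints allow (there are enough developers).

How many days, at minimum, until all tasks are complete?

Nothing blocks the design doc, so it runs from day 0 to day 3.
After the design doc (finishes day 3), localization can start at day 3 and finishes at day 4.
After the design doc (finishes day 3, plus 3-day gap → day 6), asset creation can start at day 6 and finishes at day 14.
For level scripting: asset creation (finishes day 14); the design doc (finishes day 3). Taking the maximum gives a start of day 14, and it finishes at 14 + 10 = day 24.
Internal playtest cannot begin until level scripting (finishes day 24, plus 1-day gap → day 25). It runs from day 25 to 25 + 10 = day 35.
After internal playtest (finishes day 35, plus 1-day gap → day 36), balance pass can start at day 36 and finishes at day 46.
Patch build cannot start until balance pass (finishes day 46, plus 1-day gap → day 47); the design doc (finishes day 3). The controlling bound is day 47, so patch build finishes at 47 + 3 = day 50.
All tasks are finished once the last one completes. Finish times: The design doc at 3, Asset creation at 14, Level scripting at 24, Internal playtest at 35, Balance pass at 46, Localization at 4, Patch build at 50. The latest is day 50.

50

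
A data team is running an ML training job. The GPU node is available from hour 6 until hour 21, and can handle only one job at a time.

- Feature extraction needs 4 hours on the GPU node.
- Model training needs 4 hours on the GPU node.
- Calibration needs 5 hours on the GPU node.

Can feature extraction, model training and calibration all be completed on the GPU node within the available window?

Yes

The GPU node window is 21 − 6 = 15 hours.
Running back to back, the jobs need 4 + 4 + 5 = 13 hours on the GPU node.
Since 13 ≤ 15, they fit within the window.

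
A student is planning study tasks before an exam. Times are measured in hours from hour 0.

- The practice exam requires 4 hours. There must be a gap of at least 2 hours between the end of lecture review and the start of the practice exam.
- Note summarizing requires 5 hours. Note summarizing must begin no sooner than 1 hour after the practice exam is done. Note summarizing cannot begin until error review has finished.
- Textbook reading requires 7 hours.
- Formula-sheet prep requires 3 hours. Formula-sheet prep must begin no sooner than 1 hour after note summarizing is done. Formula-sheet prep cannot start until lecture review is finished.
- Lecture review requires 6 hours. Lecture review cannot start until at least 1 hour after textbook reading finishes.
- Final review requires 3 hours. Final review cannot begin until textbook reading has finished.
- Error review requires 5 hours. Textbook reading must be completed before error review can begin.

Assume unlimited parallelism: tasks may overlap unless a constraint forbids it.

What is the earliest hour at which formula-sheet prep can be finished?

Textbook reading can start immediately at hour 0; it finishes at hour 7.
After textbook reading (finishes hour 7), error review can start at hour 7 and finishes at hour 12.
Lecture review cannot begin until textbook reading (finishes hour 7, plus 1-hour gap → hour 8). It runs from hour 8 to 8 + 6 = hour 14.
The practice exam waits on lecture review (finishes hour 14, plus 2-hour gap → hour 16), so it starts at hour 16 and finishes at 16 + 4 = hour 20.
Note summarizing needs all of the practice exam (finishes hour 20, plus 1-hour gap → hour 21); error review (finishes hour 12). That puts its earliest start at hour 21; it finishes at 21 + 5 = hour 26.
Formula-sheet prep needs all of note summarizing (finishes hour 26, plus 1-hour gap → hour 27); lecture review (finishes hour 14). That puts its earliest start at hour 27; it finishes at 27 + 3 = hour 30.

30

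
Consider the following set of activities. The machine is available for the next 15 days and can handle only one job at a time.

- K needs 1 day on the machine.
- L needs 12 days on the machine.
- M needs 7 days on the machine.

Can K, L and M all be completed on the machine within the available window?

Running back to back, the jobs need 1 + 12 + 7 = 20 days on the machine.
Since 20 > 15, they cannot all fit.

No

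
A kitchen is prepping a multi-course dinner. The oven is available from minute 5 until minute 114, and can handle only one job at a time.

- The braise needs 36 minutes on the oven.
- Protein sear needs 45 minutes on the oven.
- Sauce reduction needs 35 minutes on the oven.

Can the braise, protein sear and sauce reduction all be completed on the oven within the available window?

The oven window is 114 − 5 = 109 minutes.
Running back to back, the jobs need 36 + 45 + 35 = 116 minutes on the oven.
Since 116 > 109, they cannot all fit.

No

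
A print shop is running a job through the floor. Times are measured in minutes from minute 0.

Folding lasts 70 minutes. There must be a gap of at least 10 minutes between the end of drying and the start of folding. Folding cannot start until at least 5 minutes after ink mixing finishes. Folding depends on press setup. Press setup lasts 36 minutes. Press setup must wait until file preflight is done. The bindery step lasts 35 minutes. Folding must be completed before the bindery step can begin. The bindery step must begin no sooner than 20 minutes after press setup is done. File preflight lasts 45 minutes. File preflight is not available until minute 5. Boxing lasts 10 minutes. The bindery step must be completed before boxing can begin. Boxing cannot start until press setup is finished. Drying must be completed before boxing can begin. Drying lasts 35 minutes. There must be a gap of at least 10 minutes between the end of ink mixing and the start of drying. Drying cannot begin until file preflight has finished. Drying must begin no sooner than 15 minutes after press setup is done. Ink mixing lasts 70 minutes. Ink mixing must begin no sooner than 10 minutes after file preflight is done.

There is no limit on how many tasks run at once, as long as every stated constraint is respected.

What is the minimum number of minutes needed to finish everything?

File preflight cannot begin until its own release at minute 5. It runs from minute 5 to 5 + 45 = minute 50.
Press setup waits on file preflight (finishes minute 50), so it starts at minute 50 and finishes at 50 + 36 = minute 86.
After file preflight (finishes minute 50, plus 10-minute gap → minute 60), ink mixing can start at minute 60 and finishes at minute 130.
Drying cannot start until ink mixing (finishes minute 130, plus 10-minute gap → minute 140); file preflight (finishes minute 50); press setup (finishes minute 86, plus 15-minute gap → minute 101). The controlling bound is minute 140, so drying finishes at 140 + 35 = minute 175.
Folding has to wait for drying (finishes minute 175, plus 10-minute gap → minute 185); ink mixing (finishes minute 130, plus 5-minute gap → minute 135); press setup (finishes minute 86). The latest of these is minute 185, so folding runs minute 185 to 185 + 70 = minute 255.
For the bindery step: folding (finishes minute 255); press setup (finishes minute 86, plus 20-minute gap → minute 106). Taking the maximum gives a start of minute 255, and it finishes at 255 + 35 = minute 290.
Boxing has to wait for the bindery step (finishes minute 290); press setup (finishes minute 86); drying (finishes minute 175). The latest of these is minute 290, so boxing runs minute 290 to 290 + 10 = minute 300.
All tasks are finished once the last one completes. Finish times: File preflight at 50, Ink mixing at 130, Press setup at 86, Drying at 175, Folding at 255, The bindery step at 290, Boxing at 300. The latest is minute 300.

300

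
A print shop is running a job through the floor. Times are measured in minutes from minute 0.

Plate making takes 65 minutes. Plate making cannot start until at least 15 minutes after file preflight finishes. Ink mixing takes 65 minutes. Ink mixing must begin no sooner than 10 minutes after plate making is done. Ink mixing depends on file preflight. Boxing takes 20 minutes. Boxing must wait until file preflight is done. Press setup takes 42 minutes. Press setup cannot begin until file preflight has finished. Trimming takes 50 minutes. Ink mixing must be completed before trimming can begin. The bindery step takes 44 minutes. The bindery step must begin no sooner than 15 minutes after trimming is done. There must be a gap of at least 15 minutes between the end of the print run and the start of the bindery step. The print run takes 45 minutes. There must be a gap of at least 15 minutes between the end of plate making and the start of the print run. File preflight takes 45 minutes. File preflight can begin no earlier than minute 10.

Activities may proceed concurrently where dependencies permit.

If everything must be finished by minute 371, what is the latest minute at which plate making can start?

122

To finish by minute 371, the bindery step (duration 44) must start no later than minute 327.
Since the bindery step (must start by minute 327, minus 15-minute gap → minute 312) depends on it, trimming must finish by minute 312. Backing off its 50-minute duration gives a latest start of minute 262.
Ink mixing has to be done before trimming (must start by minute 262). That means finishing by minute 262, i.e. starting by 262 − 65 = minute 197.
Since the bindery step (must start by minute 327, minus 15-minute gap → minute 312) depends on it, the print run must finish by minute 312. Backing off its 45-minute duration gives a latest start of minute 267.
For plate making: ink mixing (must start by minute 197, minus 10-minute gap → minute 187); the print run (must start by minute 267, minus 15-minute gap → minute 252). The most restrictive is minute 187; with a 65-minute duration, plate making must start by minute 122.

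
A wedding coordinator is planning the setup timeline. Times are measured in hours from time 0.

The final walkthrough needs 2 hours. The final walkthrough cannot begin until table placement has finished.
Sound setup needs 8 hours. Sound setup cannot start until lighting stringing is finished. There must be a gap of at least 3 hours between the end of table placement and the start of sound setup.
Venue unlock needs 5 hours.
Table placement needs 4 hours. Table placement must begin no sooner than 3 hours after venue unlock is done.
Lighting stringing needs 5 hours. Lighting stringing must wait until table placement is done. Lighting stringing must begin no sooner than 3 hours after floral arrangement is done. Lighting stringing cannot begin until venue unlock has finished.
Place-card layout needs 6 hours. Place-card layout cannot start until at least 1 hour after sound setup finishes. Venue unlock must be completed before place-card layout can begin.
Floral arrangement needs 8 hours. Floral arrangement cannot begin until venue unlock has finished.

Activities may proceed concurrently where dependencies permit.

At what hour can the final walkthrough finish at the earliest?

14

Venue unlock has no prerequisites, so it starts at hour 0 and finishes at hour 5.
Table placement cannot begin until venue unlock (finishes hour 5, plus 3-hour gap → hour 8). It runs from hour 8 to 8 + 4 = hour 12.
The final walkthrough waits on table placement (finishes hour 12), so it starts at hour 12 and finishes at 12 + 2 = hour 14.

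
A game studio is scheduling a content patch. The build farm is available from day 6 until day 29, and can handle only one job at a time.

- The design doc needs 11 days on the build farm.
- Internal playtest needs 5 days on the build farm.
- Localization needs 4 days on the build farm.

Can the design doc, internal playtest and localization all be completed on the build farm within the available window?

Yes

The build farm window is 29 − 6 = 23 days.
Running back to back, the jobs need 11 + 5 + 4 = 20 days on the build farm.
Since 20 ≤ 23, they fit within the window.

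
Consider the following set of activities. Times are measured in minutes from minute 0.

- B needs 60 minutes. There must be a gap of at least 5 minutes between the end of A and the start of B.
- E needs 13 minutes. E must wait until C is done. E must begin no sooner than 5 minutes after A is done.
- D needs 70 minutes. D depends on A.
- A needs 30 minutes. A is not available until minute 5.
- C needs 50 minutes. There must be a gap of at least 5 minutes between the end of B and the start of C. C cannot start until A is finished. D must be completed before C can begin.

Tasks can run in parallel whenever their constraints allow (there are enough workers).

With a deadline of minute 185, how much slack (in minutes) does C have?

A cannot begin until its own release at minute 5. It runs from minute 5 to 5 + 30 = minute 35.
D cannot begin until A (finishes minute 35). It runs from minute 35 to 35 + 70 = minute 105.
B cannot begin until A (finishes minute 35, plus 5-minute gap → minute 40). It runs from minute 40 to 40 + 60 = minute 100.
For C: B (finishes minute 100, plus 5-minute gap → minute 105); A (finishes minute 35); D (finishes minute 105). Taking the maximum gives a start of minute 105, and it finishes at 105 + 50 = minute 155.

Working backward from the deadline:
E has no dependents, so it just needs to finish by minute 185. Starting by 185 − 13 = minute 172 achieves that.
C has to be done before E (must start by minute 172). That means finishing by minute 172, i.e. starting by 172 − 50 = minute 122.
So C can start as early as minute 105 and as late as minute 122, giving 122 − 105 = 17 minutes of slack.

17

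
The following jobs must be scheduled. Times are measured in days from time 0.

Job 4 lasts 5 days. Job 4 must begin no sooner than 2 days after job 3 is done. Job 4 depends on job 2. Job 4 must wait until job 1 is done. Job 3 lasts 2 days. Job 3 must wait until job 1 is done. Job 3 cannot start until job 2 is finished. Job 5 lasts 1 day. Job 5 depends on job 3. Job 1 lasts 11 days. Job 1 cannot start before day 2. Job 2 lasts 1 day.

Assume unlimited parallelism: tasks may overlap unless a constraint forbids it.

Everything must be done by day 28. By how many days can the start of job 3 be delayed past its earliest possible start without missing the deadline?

6

Job 2 has no prerequisites, so it starts at day 0 and finishes at day 1.
After its own release at day 2, job 1 can start at day 2 and finishes at day 13.
For job 3: job 1 (finishes day 13); job 2 (finishes day 1). Taking the maximum gives a start of day 13, and it finishes at 13 + 2 = day 15.

Working backward from the deadline:
Nothing follows job 4; the deadline of day 28 is its only limit. It must start by 28 − 5 = day 23.
Nothing follows job 5; the deadline of day 28 is its only limit. It must start by 28 − 1 = day 27.
Job 3 must finish in time for job 4 (must start by day 23, minus 2-day gap → day 21); job 5 (must start by day 27). The tightest is day 21, so job 3 must start by 21 − 2 = day 19.
So job 3 can start as early as day 13 and as late as day 19, giving 19 − 13 = 6 days of slack.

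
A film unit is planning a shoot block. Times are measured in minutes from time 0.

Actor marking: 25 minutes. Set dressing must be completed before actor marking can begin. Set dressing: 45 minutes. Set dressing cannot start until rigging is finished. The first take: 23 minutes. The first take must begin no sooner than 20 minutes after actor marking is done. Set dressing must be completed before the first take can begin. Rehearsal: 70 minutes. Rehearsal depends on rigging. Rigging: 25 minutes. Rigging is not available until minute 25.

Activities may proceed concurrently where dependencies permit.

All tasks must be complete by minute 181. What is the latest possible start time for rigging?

The first take must finish by minute 181; it takes 23 minutes, so it must start by 181 − 23 = minute 158.
Since the first take (must start by minute 158, minus 20-minute gap → minute 138) depends on it, actor marking must finish by minute 138. Backing off its 25-minute duration gives a latest start of minute 113.
Set dressing must finish in time for actor marking (must start by minute 113); the first take (must start by minute 158). The tightest is minute 113, so set dressing must start by 113 − 45 = minute 68.
Nothing follows rehearsal; the deadline of minute 181 is its only limit. It must start by 181 − 70 = minute 111.
Rigging must finish in time for set dressing (must start by minute 68); rehearsal (must start by minute 111). The tightest is minute 68, so rigging must start by 68 − 25 = minute 43.

43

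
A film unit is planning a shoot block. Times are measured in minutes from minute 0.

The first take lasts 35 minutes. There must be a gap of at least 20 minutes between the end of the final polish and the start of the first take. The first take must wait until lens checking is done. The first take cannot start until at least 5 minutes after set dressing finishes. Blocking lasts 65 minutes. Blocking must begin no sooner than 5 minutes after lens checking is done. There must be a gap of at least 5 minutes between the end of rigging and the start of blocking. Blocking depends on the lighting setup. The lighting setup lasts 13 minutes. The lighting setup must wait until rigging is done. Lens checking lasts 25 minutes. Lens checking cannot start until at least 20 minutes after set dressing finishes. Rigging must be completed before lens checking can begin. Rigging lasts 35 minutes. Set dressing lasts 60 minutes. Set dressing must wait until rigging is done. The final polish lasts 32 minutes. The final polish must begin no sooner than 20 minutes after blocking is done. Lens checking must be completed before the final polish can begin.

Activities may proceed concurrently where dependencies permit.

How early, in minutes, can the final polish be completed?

262

Nothing blocks rigging, so it runs from minute 0 to minute 35.
After rigging (finishes minute 35), the lighting setup can start at minute 35 and finishes at minute 48.
After rigging (finishes minute 35), set dressing can start at minute 35 and finishes at minute 95.
Lens checking has to wait for set dressing (finishes minute 95, plus 20-minute gap → minute 115); rigging (finishes minute 35). The latest of these is minute 115, so lens checking runs minute 115 to 115 + 25 = minute 140.
Blocking cannot start until lens checking (finishes minute 140, plus 5-minute gap → minute 145); rigging (finishes minute 35, plus 5-minute gap → minute 40); the lighting setup (finishes minute 48). The controlling bound is minute 145, so blocking finishes at 145 + 65 = minute 210.
The final polish needs all of blocking (finishes minute 210, plus 20-minute gap → minute 230); lens checking (finishes minute 140). That puts its earliest start at minute 230; it finishes at 230 + 32 = minute 262.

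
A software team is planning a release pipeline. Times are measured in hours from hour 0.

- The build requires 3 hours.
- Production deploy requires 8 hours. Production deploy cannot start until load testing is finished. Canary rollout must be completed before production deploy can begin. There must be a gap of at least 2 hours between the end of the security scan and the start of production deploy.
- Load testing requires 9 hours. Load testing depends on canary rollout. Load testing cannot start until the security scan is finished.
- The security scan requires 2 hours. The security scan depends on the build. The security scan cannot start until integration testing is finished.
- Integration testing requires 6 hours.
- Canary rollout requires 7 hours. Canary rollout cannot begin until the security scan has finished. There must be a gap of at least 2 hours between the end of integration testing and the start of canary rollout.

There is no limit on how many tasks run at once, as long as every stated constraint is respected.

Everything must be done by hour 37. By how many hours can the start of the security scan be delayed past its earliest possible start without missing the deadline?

Integration testing can start immediately at hour 0; it finishes at hour 6.
The build has no prerequisites, so it starts at hour 0 and finishes at hour 3.
The security scan needs all of the build (finishes hour 3); integration testing (finishes hour 6). That puts its earliest start at hour 6; it finishes at 6 + 2 = hour 8.

Working backward from the deadline:
Production deploy must finish by hour 37; it takes 8 hours, so it must start by 37 − 8 = hour 29.
Load testing feeds into production deploy (must start by hour 29); so load testing must finish by hour 29 and therefore start by hour 20.
Canary rollout feeds load testing (must start by hour 20); production deploy (must start by hour 29). Taking the minimum, canary rollout must finish by hour 20 and start by 20 − 7 = hour 13.
The security scan feeds canary rollout (must start by hour 13); load testing (must start by hour 20); production deploy (must start by hour 29, minus 2-hour gap → hour 27). Taking the minimum, the security scan must finish by hour 13 and start by 13 − 2 = hour 11.
So the security scan can start as early as hour 6 and as late as hour 11, giving 11 − 6 = 5 hours of slack.

5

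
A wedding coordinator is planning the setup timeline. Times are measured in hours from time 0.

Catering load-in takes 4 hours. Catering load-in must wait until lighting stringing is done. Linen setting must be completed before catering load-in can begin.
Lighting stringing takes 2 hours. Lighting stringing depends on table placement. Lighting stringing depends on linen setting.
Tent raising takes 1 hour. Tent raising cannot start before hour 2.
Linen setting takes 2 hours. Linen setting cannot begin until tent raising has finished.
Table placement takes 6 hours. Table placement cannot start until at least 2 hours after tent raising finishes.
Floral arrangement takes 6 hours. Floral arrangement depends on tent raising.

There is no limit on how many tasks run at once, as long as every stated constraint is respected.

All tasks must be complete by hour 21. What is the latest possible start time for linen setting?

13

Nothing follows catering load-in; the deadline of hour 21 is its only limit. It must start by 21 − 4 = hour 17.
Lighting stringing has to be done before catering load-in (must start by hour 17). That means finishing by hour 17, i.e. starting by 17 − 2 = hour 15.
Linen setting feeds lighting stringing (must start by hour 15); catering load-in (must start by hour 17). Taking the minimum, linen setting must finish by hour 15 and start by 15 − 2 = hour 13.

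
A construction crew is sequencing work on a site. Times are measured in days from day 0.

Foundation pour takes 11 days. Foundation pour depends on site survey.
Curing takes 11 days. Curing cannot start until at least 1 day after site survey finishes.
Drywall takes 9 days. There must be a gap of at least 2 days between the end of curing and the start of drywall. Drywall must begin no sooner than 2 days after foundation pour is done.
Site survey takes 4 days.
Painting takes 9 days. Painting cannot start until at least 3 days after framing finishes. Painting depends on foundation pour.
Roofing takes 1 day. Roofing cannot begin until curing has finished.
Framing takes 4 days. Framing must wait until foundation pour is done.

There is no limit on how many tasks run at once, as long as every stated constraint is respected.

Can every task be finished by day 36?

Site survey can start immediately at day 0; it finishes at day 4.
Curing waits on site survey (finishes day 4, plus 1-day gap → day 5), so it starts at day 5 and finishes at 5 + 11 = day 16.
Roofing cannot begin until curing (finishes day 16). It runs from day 16 to 16 + 1 = day 17.
Foundation pour waits on site survey (finishes day 4), so it starts at day 4 and finishes at 4 + 11 = day 15.
For drywall: curing (finishes day 16, plus 2-day gap → day 18); foundation pour (finishes day 15, plus 2-day gap → day 17). Taking the maximum gives a start of day 18, and it finishes at 18 + 9 = day 27.
Framing waits on foundation pour (finishes day 15), so it starts at day 15 and finishes at 15 + 4 = day 19.
For painting: framing (finishes day 19, plus 3-day gap → day 22); foundation pour (finishes day 15). Taking the maximum gives a start of day 22, and it finishes at 22 + 9 = day 31.
Every task is finished by day 31, which is no later than the deadline of 36, so the schedule is feasible.

Yes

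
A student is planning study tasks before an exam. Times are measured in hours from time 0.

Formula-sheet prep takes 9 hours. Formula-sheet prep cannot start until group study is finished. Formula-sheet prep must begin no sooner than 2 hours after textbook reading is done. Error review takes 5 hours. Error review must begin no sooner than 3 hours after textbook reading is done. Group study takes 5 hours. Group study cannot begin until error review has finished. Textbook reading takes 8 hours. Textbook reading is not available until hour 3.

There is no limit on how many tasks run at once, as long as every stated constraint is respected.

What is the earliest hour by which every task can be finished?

33

Textbook reading waits on its own release at hour 3, so it starts at hour 3 and finishes at 3 + 8 = hour 11.
After textbook reading (finishes hour 11, plus 3-hour gap → hour 14), error review can start at hour 14 and finishes at hour 19.
After error review (finishes hour 19), group study can start at hour 19 and finishes at hour 24.
Formula-sheet prep cannot start until group study (finishes hour 24); textbook reading (finishes hour 11, plus 2-hour gap → hour 13). The controlling bound is hour 24, so formula-sheet prep finishes at 24 + 9 = hour 33.
All tasks are finished once the last one completes. Finish times: Textbook reading at 11, Error review at 19, Group study at 24, Formula-sheet prep at 33. The latest is hour 33.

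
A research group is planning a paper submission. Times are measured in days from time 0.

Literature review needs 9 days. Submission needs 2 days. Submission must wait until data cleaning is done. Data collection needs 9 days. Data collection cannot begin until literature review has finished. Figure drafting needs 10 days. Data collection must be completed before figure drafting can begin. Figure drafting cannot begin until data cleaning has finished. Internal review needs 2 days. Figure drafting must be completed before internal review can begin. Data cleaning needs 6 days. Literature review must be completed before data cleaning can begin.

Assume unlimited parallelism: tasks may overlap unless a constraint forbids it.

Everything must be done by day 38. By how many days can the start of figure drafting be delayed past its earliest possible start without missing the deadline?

Nothing blocks literature review, so it runs from day 0 to day 9.
Data cleaning waits on literature review (finishes day 9), so it starts at day 9 and finishes at 9 + 6 = day 15.
Data collection cannot begin until literature review (finishes day 9). It runs from day 9 to 9 + 9 = day 18.
Figure drafting cannot start until data collection (finishes day 18); data cleaning (finishes day 15). The controlling bound is day 18, so figure drafting finishes at 18 + 10 = day 28.

Working backward from the deadline:
To finish by day 38, internal review (duration 2) must start no later than day 36.
Since internal review (must start by day 36) depends on it, figure drafting must finish by day 36. Backing off its 10-day duration gives a latest start of day 26.
So figure drafting can start as early as day 18 and as late as day 26, giving 26 − 18 = 8 days of slack.

8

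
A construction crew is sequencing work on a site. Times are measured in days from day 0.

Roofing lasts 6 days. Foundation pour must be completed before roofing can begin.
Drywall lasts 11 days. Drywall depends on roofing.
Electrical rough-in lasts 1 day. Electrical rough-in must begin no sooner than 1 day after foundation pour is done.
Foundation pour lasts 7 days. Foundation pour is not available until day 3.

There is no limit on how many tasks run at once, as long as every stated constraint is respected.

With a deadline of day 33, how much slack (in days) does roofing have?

6

Foundation pour waits on its own release at day 3, so it starts at day 3 and finishes at 3 + 7 = day 10.
Roofing waits on foundation pour (finishes day 10), so it starts at day 10 and finishes at 10 + 6 = day 16.

Working backward from the deadline:
Drywall must finish by day 33; it takes 11 days, so it must start by 33 − 11 = day 22.
Since drywall (must start by day 22) depends on it, roofing must finish by day 22. Backing off its 6-day duration gives a latest start of day 16.
So roofing can start as early as day 10 and as late as day 16, giving 16 − 10 = 6 days of slack.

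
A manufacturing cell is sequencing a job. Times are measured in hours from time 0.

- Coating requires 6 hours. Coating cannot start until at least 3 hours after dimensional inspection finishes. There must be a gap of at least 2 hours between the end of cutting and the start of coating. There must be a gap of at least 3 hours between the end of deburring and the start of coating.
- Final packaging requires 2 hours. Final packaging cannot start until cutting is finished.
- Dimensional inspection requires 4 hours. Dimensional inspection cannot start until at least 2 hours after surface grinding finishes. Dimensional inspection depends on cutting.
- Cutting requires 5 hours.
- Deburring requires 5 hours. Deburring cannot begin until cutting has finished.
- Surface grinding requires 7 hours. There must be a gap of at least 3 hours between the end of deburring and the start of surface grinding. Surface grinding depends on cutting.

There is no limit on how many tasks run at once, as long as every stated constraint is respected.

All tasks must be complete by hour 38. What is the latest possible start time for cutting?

3

Coating has no dependents, so it just needs to finish by hour 38. Starting by 38 − 6 = hour 32 achieves that.
Dimensional inspection feeds into coating (must start by hour 32, minus 3-hour gap → hour 29); so dimensional inspection must finish by hour 29 and therefore start by hour 25.
Surface grinding must finish before dimensional inspection (must start by hour 25, minus 2-hour gap → hour 23). With a 7-hour duration, surface grinding must start by 23 − 7 = hour 16.
For deburring: surface grinding (must start by hour 16, minus 3-hour gap → hour 13); coating (must start by hour 32, minus 3-hour gap → hour 29). The most restrictive is hour 13; with a 5-hour duration, deburring must start by hour 8.
Final packaging has no dependents, so it just needs to finish by hour 38. Starting by 38 − 2 = hour 36 achieves that.
Cutting must finish in time for deburring (must start by hour 8); surface grinding (must start by hour 16); dimensional inspection (must start by hour 25); coating (must start by hour 32, minus 2-hour gap → hour 30); final packaging (must start by hour 36). The tightest is hour 8, so cutting must start by 8 − 5 = hour 3.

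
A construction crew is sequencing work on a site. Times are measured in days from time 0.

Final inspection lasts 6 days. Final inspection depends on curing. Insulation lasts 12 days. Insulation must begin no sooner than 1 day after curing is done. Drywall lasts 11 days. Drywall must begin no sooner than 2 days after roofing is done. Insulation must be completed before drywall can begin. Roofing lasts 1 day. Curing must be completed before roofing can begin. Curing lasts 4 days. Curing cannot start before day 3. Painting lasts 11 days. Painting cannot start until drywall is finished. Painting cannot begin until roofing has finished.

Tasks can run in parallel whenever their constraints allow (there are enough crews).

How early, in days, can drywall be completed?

After its own release at day 3, curing can start at day 3 and finishes at day 7.
Insulation waits on curing (finishes day 7, plus 1-day gap → day 8), so it starts at day 8 and finishes at 8 + 12 = day 20.
Roofing waits on curing (finishes day 7), so it starts at day 7 and finishes at 7 + 1 = day 8.
For drywall: roofing (finishes day 8, plus 2-day gap → day 10); insulation (finishes day 20). Taking the maximum gives a start of day 20, and it finishes at 20 + 11 = day 31.

31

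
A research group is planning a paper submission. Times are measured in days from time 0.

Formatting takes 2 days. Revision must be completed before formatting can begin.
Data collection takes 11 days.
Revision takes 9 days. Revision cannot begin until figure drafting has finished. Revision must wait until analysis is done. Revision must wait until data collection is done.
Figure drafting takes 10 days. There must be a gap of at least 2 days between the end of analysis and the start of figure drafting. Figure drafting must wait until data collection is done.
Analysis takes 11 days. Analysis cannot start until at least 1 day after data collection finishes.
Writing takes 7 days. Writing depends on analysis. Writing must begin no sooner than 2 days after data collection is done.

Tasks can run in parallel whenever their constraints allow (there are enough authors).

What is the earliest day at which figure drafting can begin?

25

Data collection has no prerequisites, so it starts at day 0 and finishes at day 11.
Analysis waits on data collection (finishes day 11, plus 1-day gap → day 12), so it starts at day 12 and finishes at 12 + 11 = day 23.
Figure drafting waits on analysis (finishes day 23, plus 2-day gap → day 25); data collection (finishes day 11). The latest of these is day 25, which is the earliest figure drafting can start.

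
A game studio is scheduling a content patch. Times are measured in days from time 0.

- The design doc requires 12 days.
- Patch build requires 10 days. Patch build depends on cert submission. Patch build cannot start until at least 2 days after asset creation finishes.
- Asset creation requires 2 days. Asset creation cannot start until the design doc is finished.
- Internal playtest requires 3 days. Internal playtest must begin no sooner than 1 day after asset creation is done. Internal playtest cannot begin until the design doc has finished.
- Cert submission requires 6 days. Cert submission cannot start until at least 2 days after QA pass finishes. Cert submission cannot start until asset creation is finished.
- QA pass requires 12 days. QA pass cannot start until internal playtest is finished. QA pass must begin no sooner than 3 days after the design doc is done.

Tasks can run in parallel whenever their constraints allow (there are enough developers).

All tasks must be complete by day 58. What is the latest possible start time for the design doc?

Patch build has no dependents, so it just needs to finish by day 58. Starting by 58 − 10 = day 48 achieves that.
Cert submission has to be done before patch build (must start by day 48). That means finishing by day 48, i.e. starting by 48 − 6 = day 42.
QA pass must finish before cert submission (must start by day 42, minus 2-day gap → day 40). With a 12-day duration, QA pass must start by 40 − 12 = day 28.
Internal playtest has to be done before QA pass (must start by day 28). That means finishing by day 28, i.e. starting by 28 − 3 = day 25.
Asset creation must finish in time for internal playtest (must start by day 25, minus 1-day gap → day 24); cert submission (must start by day 42); patch build (must start by day 48, minus 2-day gap → day 46). The tightest is day 24, so asset creation must start by 24 − 2 = day 22.
The design doc must finish in time for asset creation (must start by day 22); internal playtest (must start by day 25); QA pass (must start by day 28, minus 3-day gap → day 25). The tightest is day 22, so the design doc must start by 22 − 12 = day 10.

10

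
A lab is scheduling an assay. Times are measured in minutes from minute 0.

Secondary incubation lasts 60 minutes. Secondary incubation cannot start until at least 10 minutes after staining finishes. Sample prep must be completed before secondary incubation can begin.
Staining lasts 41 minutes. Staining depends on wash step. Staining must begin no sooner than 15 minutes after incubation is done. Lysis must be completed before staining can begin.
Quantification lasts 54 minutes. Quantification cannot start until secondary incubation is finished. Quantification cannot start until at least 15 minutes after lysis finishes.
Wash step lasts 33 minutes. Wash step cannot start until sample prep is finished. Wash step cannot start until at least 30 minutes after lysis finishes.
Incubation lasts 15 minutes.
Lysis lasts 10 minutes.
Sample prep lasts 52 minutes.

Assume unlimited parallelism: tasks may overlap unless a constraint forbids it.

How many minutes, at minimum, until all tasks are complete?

Incubation can start immediately at minute 0; it finishes at minute 15.
Lysis can start immediately at minute 0; it finishes at minute 10.
Sample prep has no prerequisites, so it starts at minute 0 and finishes at minute 52.
Wash step needs all of sample prep (finishes minute 52); lysis (finishes minute 10, plus 30-minute gap → minute 40). That puts its earliest start at minute 52; it finishes at 52 + 33 = minute 85.
For staining: wash step (finishes minute 85); incubation (finishes minute 15, plus 15-minute gap → minute 30); lysis (finishes minute 10). Taking the maximum gives a start of minute 85, and it finishes at 85 + 41 = minute 126.
Secondary incubation needs all of staining (finishes minute 126, plus 10-minute gap → minute 136); sample prep (finishes minute 52). That puts its earliest start at minute 136; it finishes at 136 + 60 = minute 196.
For quantification: secondary incubation (finishes minute 196); lysis (finishes minute 10, plus 15-minute gap → minute 25). Taking the maximum gives a start of minute 196, and it finishes at 196 + 54 = minute 250.
All tasks are finished once the last one completes. Finish times: Sample prep at 52, Lysis at 10, Incubation at 15, Wash step at 85, Staining at 126, Secondary incubation at 196, Quantification at 250. The latest is minute 250.

250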